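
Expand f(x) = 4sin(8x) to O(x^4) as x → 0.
32*x - 1024*x**3/3 + O(x**4)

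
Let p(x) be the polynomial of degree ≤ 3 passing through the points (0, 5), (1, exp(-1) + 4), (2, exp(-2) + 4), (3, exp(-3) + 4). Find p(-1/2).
(-35*exp(2) - 5 + 21*e + 99*exp(3))*exp(-3)/16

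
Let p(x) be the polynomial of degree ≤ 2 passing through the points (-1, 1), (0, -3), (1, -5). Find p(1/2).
-17/4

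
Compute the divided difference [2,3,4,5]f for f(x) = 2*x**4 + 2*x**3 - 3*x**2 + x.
30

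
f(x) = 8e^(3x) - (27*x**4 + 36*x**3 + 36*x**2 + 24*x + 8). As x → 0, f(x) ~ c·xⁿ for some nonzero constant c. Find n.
5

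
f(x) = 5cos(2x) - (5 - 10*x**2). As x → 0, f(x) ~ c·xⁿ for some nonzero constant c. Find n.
4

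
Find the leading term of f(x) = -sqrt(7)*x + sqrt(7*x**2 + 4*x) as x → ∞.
2*sqrt(7)/7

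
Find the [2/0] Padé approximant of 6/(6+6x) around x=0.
x**2 - x + 1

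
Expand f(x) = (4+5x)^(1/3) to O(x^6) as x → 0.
2**(2/3) + 5*2**(2/3)*x/12 - 25*2**(2/3)*x**2/144 + 625*2**(2/3)*x**3/5184 - 3125*2**(2/3)*x**4/31104 + 34375*2**(2/3)*x**5/373248 + O(x**6)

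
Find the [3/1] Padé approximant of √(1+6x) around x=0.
(-27*x**3/8 + 27*x**2/4 + 27*x/4 + 1)/(15*x/4 + 1)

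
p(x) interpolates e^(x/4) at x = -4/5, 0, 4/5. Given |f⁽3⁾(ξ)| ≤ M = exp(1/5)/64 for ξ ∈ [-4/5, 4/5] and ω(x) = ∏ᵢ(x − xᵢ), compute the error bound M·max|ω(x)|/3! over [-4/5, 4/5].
sqrt(3)*exp(1/5)/3375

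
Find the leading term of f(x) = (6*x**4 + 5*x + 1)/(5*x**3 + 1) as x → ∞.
6*x/5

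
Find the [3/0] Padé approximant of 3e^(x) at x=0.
x**3/2 + 3*x**2/2 + 3*x + 3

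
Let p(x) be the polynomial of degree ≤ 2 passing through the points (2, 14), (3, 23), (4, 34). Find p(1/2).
17/4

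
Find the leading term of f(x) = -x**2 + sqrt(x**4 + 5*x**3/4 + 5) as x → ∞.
5*x/8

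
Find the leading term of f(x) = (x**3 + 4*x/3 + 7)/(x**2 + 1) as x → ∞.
x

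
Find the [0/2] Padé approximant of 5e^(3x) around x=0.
5/(9*x**2/2 - 3*x + 1)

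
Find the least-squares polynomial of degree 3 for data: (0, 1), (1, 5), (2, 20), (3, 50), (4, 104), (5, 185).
125/126 + (97/108)x + (281/126)x² + (107/108)x³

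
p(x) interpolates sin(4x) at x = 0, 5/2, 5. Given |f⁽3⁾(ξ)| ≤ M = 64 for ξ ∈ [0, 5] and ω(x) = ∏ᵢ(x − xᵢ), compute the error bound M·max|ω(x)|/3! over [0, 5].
1000*sqrt(3)/27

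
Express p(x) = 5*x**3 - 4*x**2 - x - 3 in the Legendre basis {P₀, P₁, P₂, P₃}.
(-13/3)P₀ + (2)P₁ + (-8/3)P₂ + (2)P₃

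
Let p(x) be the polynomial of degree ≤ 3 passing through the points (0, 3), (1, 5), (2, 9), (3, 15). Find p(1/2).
15/4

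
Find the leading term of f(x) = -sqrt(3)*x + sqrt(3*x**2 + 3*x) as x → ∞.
sqrt(3)/2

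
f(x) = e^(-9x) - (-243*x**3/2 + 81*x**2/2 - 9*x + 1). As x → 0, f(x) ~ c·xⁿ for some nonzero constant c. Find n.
4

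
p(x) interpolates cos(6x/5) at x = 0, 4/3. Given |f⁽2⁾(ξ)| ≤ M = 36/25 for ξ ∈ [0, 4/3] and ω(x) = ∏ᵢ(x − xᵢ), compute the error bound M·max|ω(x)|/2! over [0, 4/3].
8/25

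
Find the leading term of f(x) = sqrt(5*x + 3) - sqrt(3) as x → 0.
5*sqrt(3)*x/6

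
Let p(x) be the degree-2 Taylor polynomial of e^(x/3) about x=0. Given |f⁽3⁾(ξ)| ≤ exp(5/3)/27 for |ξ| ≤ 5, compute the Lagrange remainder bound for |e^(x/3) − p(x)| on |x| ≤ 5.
125*exp(5/3)/162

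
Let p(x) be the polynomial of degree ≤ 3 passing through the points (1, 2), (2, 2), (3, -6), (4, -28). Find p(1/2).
7/8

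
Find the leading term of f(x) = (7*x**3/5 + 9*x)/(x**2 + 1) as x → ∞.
7*x/5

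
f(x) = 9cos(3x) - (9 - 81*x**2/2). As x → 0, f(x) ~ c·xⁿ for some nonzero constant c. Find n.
4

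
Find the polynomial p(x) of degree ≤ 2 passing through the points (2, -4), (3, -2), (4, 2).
x**2 - 3*x - 2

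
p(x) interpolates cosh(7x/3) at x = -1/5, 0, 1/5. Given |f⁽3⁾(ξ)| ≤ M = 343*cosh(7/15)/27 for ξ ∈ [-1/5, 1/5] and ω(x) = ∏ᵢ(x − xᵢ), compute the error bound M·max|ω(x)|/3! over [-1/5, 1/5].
343*sqrt(3)*cosh(7/15)/91125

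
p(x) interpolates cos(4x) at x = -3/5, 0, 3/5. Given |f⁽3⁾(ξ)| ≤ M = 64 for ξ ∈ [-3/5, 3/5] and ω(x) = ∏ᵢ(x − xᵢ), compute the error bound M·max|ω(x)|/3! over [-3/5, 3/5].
64*sqrt(3)/125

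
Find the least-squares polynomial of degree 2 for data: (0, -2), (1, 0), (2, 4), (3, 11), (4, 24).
-57/35 + (-59/70)x + (25/14)x²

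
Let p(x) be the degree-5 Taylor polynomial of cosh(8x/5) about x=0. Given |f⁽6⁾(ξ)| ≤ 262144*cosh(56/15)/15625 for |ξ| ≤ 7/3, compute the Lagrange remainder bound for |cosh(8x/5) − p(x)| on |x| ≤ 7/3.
1927561216*cosh(56/15)/512578125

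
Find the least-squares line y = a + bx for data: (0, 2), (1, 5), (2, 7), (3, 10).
a = 21/10, b = 13/5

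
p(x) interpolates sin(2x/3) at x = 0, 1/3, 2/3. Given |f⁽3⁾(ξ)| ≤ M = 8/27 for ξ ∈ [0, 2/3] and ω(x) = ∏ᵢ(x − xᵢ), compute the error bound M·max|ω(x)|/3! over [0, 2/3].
8*sqrt(3)/19683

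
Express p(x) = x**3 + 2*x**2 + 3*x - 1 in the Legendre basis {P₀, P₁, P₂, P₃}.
(-1/3)P₀ + (18/5)P₁ + (4/3)P₂ + (2/5)P₃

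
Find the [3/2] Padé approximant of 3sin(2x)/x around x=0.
(6 - 14*x**2/5)/(x**2/5 + 1)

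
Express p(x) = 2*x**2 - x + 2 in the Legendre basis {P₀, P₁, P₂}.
(8/3)P₀ - P₁ + (4/3)P₂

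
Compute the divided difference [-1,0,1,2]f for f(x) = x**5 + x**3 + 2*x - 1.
6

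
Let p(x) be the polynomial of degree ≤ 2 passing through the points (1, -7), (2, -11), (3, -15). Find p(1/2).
-5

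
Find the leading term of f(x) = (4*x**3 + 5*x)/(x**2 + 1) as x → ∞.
4*x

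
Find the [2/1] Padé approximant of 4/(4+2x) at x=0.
1/(x/2 + 1)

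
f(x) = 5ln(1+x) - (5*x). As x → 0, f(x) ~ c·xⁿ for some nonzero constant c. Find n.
2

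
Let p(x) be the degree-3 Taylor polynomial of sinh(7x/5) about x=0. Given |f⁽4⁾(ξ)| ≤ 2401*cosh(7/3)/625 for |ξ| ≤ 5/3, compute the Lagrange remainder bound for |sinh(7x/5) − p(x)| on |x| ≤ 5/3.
2401*cosh(7/3)/1944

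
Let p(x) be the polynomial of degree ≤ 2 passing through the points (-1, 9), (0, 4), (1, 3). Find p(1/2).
3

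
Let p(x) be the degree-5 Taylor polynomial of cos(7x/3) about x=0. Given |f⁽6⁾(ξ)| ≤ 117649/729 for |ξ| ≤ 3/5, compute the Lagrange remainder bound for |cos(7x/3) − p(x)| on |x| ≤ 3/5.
117649/11250000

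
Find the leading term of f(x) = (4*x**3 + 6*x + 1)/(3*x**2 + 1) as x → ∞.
4*x/3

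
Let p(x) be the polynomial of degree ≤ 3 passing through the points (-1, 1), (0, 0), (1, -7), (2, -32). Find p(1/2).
-2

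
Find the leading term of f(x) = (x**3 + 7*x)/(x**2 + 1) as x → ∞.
x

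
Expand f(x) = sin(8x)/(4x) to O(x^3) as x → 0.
2 - 64*x**2/3 + O(x**3)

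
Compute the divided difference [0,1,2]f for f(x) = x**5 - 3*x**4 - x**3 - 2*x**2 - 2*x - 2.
-11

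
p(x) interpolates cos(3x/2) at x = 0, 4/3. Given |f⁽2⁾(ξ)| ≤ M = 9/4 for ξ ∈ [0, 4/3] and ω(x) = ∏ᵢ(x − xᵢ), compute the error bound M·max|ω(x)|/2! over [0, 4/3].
1/2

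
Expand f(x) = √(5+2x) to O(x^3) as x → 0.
sqrt(5) + sqrt(5)*x/5 - sqrt(5)*x**2/50 + O(x**3)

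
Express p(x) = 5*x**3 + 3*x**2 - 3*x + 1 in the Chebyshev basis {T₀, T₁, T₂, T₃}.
(5/2)T₀ + (3/4)T₁ + (3/2)T₂ + (5/4)T₃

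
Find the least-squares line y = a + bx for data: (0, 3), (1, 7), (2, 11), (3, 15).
a = 3, b = 4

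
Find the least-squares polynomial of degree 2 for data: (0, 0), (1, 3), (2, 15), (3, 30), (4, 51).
-3/7 + (123/70)x + (39/14)x²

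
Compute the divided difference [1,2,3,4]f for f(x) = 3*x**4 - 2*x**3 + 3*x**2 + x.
28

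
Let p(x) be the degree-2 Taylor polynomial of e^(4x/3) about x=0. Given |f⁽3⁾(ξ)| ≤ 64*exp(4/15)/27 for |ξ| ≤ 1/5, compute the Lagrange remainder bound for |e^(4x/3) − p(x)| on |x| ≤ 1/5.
32*exp(4/15)/10125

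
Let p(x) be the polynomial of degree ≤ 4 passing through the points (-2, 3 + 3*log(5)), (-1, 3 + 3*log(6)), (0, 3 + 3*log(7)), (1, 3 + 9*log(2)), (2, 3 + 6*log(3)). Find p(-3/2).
3 + log(864*2**(1/4)*3**(3/64)*5**(105/128)*7**(23/64)/49)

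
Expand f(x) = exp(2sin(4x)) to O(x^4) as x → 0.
1 + 8*x + 32*x**2 + 64*x**3 + O(x**4)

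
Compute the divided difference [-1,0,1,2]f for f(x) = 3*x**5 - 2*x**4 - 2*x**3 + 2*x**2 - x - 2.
9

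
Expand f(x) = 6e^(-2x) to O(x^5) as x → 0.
6 - 12*x + 12*x**2 - 8*x**3 + 4*x**4 + O(x**5)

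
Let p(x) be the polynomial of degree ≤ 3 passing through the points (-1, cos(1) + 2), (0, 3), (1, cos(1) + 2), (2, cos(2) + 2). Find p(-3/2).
-3/16 - 5*cos(2)/16 + 7*cos(1)/2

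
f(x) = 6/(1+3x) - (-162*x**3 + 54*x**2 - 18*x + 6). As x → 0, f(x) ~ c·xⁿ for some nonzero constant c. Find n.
4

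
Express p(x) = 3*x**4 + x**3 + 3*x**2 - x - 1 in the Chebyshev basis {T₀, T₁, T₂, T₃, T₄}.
(13/8)T₀ + (-1/4)T₁ + (3)T₂ + (1/4)T₃ + (3/8)T₄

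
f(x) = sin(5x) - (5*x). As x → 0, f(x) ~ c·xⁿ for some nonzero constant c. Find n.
3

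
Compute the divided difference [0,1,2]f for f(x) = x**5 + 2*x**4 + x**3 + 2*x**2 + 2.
34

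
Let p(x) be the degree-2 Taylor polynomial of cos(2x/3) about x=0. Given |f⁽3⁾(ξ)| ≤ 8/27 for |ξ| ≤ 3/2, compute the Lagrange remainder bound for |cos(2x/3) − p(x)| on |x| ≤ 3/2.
1/6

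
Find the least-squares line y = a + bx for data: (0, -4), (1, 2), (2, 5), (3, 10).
a = -7/2, b = 9/2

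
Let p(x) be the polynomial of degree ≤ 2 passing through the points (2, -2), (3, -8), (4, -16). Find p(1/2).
13/4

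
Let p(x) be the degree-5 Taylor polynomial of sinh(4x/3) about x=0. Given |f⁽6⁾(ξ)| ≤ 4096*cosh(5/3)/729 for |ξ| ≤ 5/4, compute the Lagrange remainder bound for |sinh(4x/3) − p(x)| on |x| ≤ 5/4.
3125*cosh(5/3)/104976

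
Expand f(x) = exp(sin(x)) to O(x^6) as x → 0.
1 + x + x**2/2 - x**4/8 - x**5/15 + O(x**6)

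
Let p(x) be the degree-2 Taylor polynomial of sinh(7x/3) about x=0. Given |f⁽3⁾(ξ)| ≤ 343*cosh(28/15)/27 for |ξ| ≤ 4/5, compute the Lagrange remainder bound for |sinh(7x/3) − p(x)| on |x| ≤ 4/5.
10976*cosh(28/15)/10125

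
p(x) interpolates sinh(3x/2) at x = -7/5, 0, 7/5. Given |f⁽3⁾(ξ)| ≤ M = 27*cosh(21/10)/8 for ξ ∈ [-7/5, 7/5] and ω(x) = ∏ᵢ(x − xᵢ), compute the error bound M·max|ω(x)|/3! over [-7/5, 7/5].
343*sqrt(3)*cosh(21/10)/1000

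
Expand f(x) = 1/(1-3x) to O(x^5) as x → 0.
1 + 3*x + 9*x**2 + 27*x**3 + 81*x**4 + O(x**5)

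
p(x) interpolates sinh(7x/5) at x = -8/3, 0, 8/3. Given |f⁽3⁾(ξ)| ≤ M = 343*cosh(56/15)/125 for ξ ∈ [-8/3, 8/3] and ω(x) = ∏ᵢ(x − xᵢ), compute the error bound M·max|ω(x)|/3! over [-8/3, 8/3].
175616*sqrt(3)*cosh(56/15)/91125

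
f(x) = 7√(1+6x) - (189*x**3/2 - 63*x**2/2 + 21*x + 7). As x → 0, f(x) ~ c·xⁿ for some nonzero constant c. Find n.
4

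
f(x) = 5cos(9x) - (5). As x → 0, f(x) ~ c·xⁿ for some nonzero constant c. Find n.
2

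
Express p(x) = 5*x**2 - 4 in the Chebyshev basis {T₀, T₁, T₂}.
(-3/2)T₀ + (5/2)T₂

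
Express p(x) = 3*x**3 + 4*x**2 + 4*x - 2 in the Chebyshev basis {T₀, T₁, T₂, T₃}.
(25/4)T₁ + (2)T₂ + (3/4)T₃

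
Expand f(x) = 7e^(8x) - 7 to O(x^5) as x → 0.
56*x + 224*x**2 + 1792*x**3/3 + 3584*x**4/3 + O(x**5)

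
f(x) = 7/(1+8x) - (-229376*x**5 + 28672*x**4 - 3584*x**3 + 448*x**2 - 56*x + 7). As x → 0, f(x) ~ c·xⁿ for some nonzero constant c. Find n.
6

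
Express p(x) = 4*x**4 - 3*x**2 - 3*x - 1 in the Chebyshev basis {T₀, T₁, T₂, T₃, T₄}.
-T₀ + (-3)T₁ + (1/2)T₂ + (1/2)T₄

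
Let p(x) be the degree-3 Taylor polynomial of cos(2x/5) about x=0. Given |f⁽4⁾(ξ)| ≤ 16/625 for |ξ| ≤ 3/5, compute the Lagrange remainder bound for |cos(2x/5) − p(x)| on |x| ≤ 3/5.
54/390625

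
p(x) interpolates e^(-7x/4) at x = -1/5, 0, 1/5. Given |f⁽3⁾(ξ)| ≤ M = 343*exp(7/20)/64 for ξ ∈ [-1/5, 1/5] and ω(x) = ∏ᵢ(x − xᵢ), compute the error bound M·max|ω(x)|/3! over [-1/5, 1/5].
343*sqrt(3)*exp(7/20)/216000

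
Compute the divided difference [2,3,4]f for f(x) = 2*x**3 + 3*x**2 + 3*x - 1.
21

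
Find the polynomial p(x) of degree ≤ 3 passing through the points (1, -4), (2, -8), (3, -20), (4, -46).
-x**3 + 2*x**2 - 3*x - 2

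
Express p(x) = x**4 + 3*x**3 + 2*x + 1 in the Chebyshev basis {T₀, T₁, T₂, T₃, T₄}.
(11/8)T₀ + (17/4)T₁ + (1/2)T₂ + (3/4)T₃ + (1/8)T₄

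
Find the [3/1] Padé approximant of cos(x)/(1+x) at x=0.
(x**3/24 - 7*x**2/12 + x/12 + 1)/(13*x/12 + 1)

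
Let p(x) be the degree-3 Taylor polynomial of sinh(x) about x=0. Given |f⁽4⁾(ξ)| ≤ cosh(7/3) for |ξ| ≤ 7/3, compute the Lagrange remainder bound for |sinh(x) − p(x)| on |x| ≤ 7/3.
2401*cosh(7/3)/1944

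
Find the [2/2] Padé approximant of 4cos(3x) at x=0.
(4 - 15*x**2)/(3*x**2/4 + 1)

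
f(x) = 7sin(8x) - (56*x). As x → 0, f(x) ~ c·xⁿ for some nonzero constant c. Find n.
3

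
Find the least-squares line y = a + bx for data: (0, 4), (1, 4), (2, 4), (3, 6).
a = 18/5, b = 3/5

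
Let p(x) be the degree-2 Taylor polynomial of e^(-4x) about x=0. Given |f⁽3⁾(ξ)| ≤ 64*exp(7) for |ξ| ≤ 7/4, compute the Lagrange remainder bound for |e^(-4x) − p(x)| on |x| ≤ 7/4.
343*exp(7)/6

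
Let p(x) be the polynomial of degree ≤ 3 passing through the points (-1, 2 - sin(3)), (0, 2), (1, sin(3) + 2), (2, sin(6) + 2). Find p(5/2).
35*sin(6)/16 - 15*sin(3)/8 + 2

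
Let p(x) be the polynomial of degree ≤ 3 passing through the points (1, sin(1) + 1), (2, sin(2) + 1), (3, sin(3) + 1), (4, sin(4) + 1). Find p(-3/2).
-495*sin(2)/16 + 1 + 385*sin(3)/16 - 105*sin(4)/16 + 231*sin(1)/16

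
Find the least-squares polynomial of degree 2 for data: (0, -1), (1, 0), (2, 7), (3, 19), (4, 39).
-6/7 + (-167/70)x + (43/14)x²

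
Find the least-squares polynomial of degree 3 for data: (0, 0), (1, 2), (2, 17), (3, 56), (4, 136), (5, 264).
5/63 + (-13/27)x + (25/126)x² + (113/54)x³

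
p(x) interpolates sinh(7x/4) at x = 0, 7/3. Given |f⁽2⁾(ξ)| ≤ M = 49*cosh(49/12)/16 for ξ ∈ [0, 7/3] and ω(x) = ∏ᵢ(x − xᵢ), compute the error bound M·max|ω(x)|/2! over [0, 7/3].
2401*cosh(49/12)/1152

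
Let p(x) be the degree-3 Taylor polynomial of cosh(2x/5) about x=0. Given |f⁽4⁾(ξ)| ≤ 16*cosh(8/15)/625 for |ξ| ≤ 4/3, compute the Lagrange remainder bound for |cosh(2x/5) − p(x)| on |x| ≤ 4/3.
512*cosh(8/15)/151875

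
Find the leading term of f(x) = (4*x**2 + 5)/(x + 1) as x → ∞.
4*x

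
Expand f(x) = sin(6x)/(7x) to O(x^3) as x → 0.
6/7 - 36*x**2/7 + O(x**3)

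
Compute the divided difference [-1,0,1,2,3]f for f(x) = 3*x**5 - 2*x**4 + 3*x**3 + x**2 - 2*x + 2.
13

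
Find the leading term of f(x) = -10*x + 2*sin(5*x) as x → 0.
-125*x**3/3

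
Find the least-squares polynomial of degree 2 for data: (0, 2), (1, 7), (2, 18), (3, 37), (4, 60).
66/35 + (71/35)x + (22/7)x²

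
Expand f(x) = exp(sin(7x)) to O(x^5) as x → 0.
1 + 7*x + 49*x**2/2 - 2401*x**4/8 + O(x**5)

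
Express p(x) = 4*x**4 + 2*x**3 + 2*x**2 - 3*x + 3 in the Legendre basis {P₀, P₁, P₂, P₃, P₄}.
(67/15)P₀ + (-9/5)P₁ + (76/21)P₂ + (4/5)P₃ + (32/35)P₄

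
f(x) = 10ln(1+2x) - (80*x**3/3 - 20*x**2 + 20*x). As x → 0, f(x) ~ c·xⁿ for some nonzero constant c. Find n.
4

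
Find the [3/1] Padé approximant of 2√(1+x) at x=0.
(-x**3/32 + 3*x**2/8 + 9*x/4 + 2)/(5*x/8 + 1)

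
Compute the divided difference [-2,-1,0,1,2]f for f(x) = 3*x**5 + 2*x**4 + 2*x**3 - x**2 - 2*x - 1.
2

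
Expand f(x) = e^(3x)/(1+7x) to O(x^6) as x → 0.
1 - 4*x + 65*x**2/2 - 223*x**3 + 12515*x**4/8 - 54743*x**5/5 + O(x**6)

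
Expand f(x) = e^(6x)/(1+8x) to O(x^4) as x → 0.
1 - 2*x + 34*x**2 - 236*x**3 + O(x**4)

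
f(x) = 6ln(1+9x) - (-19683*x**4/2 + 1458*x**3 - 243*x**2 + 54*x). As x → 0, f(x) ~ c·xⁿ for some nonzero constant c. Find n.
5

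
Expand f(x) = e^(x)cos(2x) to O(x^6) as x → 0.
1 + x - 3*x**2/2 - 11*x**3/6 - 7*x**4/24 + 41*x**5/120 + O(x**6)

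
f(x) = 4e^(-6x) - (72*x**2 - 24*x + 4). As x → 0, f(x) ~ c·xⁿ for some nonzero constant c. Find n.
3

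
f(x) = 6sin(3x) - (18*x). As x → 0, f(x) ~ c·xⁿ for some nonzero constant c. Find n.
3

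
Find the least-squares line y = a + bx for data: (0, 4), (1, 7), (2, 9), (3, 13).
a = 39/10, b = 29/10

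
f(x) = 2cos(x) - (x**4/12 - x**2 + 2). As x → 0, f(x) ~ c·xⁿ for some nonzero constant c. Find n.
6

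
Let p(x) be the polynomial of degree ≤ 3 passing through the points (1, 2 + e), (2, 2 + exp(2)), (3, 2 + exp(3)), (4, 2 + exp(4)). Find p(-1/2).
-35*exp(4)/16 - 189*exp(2)/16 + 2 + 105*e/16 + 135*exp(3)/16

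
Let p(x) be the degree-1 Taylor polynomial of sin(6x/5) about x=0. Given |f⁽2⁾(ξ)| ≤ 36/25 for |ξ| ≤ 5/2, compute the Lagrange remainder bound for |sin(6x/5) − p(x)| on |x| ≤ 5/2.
9/2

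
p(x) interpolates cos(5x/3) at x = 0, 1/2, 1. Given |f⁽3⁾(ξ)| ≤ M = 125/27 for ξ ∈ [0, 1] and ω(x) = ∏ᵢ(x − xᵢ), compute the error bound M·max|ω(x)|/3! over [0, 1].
125*sqrt(3)/5832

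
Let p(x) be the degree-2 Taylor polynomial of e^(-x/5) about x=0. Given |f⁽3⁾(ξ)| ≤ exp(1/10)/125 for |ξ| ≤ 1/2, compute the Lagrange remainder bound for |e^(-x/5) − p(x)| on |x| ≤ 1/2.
exp(1/10)/6000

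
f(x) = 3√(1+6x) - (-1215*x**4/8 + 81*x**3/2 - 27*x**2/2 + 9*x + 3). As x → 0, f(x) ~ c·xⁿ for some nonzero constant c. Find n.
5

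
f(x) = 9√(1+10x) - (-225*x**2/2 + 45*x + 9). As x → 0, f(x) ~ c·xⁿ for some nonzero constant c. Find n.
3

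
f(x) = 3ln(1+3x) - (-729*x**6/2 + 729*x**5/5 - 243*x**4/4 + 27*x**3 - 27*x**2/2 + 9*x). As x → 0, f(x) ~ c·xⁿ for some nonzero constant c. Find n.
7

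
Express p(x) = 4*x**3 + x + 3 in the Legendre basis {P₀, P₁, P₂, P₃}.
(3)P₀ + (17/5)P₁ + (8/5)P₃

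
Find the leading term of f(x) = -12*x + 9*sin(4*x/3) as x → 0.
-32*x**3/9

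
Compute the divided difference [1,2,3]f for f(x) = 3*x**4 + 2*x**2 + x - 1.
77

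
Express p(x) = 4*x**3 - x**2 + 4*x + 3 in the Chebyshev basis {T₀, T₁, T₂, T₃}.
(5/2)T₀ + (7)T₁ + (-1/2)T₂ + T₃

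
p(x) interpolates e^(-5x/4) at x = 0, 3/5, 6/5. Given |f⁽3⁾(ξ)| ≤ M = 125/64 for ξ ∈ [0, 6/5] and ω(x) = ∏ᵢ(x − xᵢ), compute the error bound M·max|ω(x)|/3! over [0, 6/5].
sqrt(3)/64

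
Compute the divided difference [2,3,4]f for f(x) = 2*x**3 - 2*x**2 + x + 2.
16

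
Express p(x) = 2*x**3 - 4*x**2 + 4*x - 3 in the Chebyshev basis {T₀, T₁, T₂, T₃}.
(-5)T₀ + (11/2)T₁ + (-2)T₂ + (1/2)T₃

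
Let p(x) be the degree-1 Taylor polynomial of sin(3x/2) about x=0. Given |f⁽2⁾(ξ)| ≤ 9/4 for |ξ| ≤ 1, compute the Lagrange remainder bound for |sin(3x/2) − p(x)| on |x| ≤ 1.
9/8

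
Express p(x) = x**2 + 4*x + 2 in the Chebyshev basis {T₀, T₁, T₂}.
(5/2)T₀ + (4)T₁ + (1/2)T₂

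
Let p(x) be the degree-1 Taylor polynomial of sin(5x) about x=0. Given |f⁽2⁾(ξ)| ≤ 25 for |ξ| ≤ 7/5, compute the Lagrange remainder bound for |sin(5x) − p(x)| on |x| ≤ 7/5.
49/2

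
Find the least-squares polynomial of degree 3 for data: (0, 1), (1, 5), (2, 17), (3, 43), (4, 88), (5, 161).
115/126 + (293/108)x + (67/126)x² + (115/108)x³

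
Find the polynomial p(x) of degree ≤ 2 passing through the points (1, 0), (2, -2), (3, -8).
-2*x**2 + 4*x - 2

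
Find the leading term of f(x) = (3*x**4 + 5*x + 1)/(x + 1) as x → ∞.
3*x**3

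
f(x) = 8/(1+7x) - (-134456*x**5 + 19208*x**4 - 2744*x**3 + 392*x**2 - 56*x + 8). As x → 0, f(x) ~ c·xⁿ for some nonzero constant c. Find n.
6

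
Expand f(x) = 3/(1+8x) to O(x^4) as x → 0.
3 - 24*x + 192*x**2 - 1536*x**3 + O(x**4)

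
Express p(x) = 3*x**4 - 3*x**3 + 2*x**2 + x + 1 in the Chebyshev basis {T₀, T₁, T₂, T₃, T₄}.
(25/8)T₀ + (-5/4)T₁ + (5/2)T₂ + (-3/4)T₃ + (3/8)T₄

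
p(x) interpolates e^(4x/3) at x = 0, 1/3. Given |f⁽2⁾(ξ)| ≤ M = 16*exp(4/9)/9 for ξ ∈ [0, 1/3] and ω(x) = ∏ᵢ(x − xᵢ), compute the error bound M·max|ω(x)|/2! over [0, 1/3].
2*exp(4/9)/81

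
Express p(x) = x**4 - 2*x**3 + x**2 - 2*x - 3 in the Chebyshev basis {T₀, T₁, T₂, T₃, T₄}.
(-17/8)T₀ + (-7/2)T₁ + T₂ + (-1/2)T₃ + (1/8)T₄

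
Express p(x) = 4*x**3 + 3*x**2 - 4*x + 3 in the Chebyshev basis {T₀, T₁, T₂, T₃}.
(9/2)T₀ - T₁ + (3/2)T₂ + T₃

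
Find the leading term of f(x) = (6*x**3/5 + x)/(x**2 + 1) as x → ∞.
6*x/5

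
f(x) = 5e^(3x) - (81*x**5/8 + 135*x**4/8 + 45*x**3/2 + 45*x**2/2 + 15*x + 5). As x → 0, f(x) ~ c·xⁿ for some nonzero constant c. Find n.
6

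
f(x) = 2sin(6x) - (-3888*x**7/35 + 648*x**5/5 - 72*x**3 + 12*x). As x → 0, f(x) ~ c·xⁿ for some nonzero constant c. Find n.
9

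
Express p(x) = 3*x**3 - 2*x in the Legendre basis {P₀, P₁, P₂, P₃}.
(-1/5)P₁ + (6/5)P₃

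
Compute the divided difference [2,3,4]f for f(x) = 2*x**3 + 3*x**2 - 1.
21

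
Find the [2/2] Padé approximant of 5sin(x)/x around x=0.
(5 - 7*x**2/12)/(x**2/20 + 1)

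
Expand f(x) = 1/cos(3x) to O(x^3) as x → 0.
1 + 9*x**2/2 + O(x**3)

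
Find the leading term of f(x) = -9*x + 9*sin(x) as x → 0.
-3*x**3/2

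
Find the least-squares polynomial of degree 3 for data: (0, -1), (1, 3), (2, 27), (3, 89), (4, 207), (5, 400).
-65/63 + (125/378)x + (187/252)x² + (329/108)x³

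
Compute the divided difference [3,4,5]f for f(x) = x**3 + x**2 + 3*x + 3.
13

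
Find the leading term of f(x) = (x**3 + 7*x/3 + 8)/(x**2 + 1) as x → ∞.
x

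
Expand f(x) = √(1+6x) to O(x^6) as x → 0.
1 + 3*x - 9*x**2/2 + 27*x**3/2 - 405*x**4/8 + 1701*x**5/8 + O(x**6)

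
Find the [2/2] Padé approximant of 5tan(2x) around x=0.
10*x/(1 - 4*x**2/3)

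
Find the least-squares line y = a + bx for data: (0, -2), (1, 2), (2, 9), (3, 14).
a = -5/2, b = 11/2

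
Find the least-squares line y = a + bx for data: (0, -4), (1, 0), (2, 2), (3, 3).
a = -16/5, b = 23/10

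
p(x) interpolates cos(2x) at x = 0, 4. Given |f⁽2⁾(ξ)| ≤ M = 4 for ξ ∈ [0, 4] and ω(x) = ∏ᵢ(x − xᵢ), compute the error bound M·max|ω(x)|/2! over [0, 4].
8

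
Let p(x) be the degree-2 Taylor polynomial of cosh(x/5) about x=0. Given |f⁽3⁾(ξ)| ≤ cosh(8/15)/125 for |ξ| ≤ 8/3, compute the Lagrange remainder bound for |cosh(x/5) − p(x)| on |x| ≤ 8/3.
256*cosh(8/15)/10125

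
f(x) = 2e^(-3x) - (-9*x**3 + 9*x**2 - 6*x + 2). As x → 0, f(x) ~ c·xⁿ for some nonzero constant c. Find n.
4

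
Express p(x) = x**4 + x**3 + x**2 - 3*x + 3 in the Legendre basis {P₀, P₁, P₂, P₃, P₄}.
(53/15)P₀ + (-12/5)P₁ + (26/21)P₂ + (2/5)P₃ + (8/35)P₄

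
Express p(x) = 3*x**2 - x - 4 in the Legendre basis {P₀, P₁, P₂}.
(-3)P₀ - P₁ + (2)P₂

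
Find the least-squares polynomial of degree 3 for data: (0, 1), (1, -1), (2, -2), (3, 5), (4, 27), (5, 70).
65/63 + (-94/189)x + (-691/252)x² + (121/108)x³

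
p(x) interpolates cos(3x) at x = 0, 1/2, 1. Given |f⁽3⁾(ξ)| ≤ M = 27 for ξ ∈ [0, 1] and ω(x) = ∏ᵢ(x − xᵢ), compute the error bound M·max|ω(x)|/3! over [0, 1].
sqrt(3)/8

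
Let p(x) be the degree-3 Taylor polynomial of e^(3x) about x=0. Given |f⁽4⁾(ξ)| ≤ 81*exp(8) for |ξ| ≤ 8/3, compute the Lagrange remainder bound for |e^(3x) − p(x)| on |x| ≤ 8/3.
512*exp(8)/3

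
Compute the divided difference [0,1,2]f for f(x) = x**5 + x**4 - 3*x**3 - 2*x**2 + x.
11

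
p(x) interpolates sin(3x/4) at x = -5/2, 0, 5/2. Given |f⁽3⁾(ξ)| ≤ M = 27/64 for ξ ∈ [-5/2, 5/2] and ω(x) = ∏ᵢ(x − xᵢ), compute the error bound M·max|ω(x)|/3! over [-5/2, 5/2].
125*sqrt(3)/512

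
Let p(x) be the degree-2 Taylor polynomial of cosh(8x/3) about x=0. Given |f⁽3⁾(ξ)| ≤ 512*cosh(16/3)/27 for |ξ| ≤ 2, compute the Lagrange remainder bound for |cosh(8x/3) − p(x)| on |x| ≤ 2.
2048*cosh(16/3)/81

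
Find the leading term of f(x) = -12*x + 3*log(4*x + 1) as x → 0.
-24*x**2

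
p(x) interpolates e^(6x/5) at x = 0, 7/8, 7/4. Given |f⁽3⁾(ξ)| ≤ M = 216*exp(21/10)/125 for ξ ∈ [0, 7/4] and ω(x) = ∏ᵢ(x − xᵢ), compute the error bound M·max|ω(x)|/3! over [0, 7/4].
343*sqrt(3)*exp(21/10)/8000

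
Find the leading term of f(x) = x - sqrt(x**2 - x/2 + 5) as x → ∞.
1/4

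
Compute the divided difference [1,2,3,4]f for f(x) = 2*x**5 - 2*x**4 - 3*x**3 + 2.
107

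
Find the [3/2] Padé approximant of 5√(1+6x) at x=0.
(135*x**3/4 + 405*x**2/4 + 45*x + 5)/(27*x**2/4 + 6*x + 1)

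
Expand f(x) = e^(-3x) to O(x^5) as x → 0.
1 - 3*x + 9*x**2/2 - 9*x**3/2 + 27*x**4/8 + O(x**5)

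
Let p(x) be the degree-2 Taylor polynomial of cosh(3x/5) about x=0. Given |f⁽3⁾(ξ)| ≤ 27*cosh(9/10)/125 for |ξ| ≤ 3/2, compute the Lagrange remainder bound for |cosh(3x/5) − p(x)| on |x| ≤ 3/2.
243*cosh(9/10)/2000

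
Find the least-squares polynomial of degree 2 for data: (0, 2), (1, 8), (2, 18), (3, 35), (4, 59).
82/35 + (127/70)x + (43/14)x²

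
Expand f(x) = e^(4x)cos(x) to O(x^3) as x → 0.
1 + 4*x + 15*x**2/2 + O(x**3)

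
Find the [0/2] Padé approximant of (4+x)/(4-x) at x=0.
1/(x**2/8 - x/2 + 1)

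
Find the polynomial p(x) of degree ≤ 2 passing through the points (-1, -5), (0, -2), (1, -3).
-2*x**2 + x - 2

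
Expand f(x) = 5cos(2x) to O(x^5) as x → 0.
5 - 10*x**2 + 10*x**4/3 + O(x**5)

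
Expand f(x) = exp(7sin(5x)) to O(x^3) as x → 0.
1 + 35*x + 1225*x**2/2 + O(x**3)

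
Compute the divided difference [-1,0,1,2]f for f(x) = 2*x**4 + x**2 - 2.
4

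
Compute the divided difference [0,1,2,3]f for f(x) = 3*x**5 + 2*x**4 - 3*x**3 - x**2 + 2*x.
84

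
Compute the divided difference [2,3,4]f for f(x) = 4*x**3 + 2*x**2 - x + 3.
38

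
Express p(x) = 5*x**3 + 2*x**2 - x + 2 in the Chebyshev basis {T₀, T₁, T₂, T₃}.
(3)T₀ + (11/4)T₁ + T₂ + (5/4)T₃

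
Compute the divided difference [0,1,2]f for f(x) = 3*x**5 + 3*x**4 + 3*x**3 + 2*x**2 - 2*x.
77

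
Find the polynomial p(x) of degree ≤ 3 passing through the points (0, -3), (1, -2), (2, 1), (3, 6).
x**2 - 3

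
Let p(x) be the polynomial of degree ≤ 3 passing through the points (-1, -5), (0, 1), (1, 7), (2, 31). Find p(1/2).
23/8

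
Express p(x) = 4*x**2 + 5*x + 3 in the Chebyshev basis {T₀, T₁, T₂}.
(5)T₀ + (5)T₁ + (2)T₂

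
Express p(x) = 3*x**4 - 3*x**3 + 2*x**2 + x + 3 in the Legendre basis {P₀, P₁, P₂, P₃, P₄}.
(64/15)P₀ + (-4/5)P₁ + (64/21)P₂ + (-6/5)P₃ + (24/35)P₄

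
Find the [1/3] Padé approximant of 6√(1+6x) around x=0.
(63*x/2 + 6)/(27*x**3/8 - 9*x**2/4 + 9*x/4 + 1)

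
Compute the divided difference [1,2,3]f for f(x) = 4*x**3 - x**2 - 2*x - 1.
23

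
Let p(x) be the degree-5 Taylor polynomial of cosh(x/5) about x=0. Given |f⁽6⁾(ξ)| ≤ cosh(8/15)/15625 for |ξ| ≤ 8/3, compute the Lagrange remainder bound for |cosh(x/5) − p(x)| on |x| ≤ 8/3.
16384*cosh(8/15)/512578125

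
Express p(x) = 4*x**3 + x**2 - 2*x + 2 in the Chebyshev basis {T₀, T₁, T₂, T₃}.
(5/2)T₀ + T₁ + (1/2)T₂ + T₃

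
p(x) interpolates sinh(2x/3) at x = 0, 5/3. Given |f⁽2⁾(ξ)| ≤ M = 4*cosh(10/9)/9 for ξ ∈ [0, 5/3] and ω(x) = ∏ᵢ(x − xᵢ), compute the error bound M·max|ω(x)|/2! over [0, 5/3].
25*cosh(10/9)/162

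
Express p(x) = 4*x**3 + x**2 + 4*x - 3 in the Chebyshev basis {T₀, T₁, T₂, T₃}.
(-5/2)T₀ + (7)T₁ + (1/2)T₂ + T₃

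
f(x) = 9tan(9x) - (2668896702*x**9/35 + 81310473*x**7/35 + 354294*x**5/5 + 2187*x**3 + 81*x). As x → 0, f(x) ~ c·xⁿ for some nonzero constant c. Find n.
11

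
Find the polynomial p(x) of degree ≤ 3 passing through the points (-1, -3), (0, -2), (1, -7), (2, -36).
-3*x**3 - 3*x**2 + x - 2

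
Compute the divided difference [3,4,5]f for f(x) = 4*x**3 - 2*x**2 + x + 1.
46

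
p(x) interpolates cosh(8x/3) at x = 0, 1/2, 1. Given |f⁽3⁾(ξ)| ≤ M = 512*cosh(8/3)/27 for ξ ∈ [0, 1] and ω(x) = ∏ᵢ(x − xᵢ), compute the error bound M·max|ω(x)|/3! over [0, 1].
64*sqrt(3)*cosh(8/3)/729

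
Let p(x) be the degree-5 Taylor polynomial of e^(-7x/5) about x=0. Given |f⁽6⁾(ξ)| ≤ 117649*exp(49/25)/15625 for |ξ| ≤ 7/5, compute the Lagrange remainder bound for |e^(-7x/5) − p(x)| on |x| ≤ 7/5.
13841287201*exp(49/25)/175781250000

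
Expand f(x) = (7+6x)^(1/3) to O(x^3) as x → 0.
7**(1/3) + 2*7**(1/3)*x/7 - 4*7**(1/3)*x**2/49 + O(x**3)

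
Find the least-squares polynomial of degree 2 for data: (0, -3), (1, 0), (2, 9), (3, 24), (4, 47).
-99/35 + (-26/35)x + (23/7)x²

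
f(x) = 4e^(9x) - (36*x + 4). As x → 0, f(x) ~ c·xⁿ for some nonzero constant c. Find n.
2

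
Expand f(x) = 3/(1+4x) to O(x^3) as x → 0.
3 - 12*x + 48*x**2 + O(x**3)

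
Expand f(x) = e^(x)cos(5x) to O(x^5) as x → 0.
1 + x - 12*x**2 - 37*x**3/3 + 119*x**4/6 + O(x**5)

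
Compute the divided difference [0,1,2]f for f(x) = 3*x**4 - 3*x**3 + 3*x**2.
15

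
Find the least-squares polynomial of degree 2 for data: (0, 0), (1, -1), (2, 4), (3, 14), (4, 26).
-13/35 + (-151/70)x + (31/14)x²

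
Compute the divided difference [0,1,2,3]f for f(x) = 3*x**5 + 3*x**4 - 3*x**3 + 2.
90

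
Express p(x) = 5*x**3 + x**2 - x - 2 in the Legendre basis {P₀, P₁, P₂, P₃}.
(-5/3)P₀ + (2)P₁ + (2/3)P₂ + (2)P₃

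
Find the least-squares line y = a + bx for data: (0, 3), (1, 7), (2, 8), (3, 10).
a = 37/10, b = 11/5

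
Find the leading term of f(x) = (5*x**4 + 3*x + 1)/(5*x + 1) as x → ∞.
x**3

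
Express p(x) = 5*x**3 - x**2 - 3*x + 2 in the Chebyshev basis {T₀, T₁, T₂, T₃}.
(3/2)T₀ + (3/4)T₁ + (-1/2)T₂ + (5/4)T₃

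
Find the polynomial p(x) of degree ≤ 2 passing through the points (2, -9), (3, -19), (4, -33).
-2*x**2 - 1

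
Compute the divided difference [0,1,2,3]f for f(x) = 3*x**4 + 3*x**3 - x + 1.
21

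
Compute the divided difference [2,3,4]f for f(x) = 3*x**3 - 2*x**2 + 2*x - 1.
25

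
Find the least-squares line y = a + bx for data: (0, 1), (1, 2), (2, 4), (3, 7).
a = 1/2, b = 2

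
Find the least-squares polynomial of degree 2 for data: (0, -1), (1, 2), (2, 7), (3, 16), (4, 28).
-6/7 + (32/35)x + (11/7)x²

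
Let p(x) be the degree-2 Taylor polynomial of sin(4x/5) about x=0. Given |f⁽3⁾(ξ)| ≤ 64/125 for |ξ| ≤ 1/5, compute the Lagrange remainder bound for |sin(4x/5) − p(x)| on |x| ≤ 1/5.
32/46875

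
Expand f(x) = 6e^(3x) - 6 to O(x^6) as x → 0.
18*x + 27*x**2 + 27*x**3 + 81*x**4/4 + 243*x**5/20 + O(x**6)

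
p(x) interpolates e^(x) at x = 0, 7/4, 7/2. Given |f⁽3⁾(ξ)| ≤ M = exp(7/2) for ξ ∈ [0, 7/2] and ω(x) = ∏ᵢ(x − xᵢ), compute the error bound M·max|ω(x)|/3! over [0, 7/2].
343*sqrt(3)*exp(7/2)/1728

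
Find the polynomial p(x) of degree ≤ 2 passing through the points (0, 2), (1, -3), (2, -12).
-2*x**2 - 3*x + 2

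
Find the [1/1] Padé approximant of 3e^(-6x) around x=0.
(3 - 9*x)/(3*x + 1)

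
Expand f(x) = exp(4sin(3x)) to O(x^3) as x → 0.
1 + 12*x + 72*x**2 + O(x**3)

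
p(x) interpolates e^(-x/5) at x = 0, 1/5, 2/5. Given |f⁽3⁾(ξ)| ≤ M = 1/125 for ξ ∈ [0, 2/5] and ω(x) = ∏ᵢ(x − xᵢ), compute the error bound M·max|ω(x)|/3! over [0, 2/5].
sqrt(3)/421875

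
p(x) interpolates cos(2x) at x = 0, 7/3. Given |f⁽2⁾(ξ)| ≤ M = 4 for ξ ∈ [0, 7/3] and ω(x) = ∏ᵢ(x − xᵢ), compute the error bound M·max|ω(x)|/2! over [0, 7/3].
49/18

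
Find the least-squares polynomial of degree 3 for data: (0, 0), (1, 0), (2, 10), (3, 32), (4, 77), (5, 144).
1/42 + (-709/252)x + (85/42)x² + (31/36)x³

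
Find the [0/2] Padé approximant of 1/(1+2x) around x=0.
1/(2*x + 1)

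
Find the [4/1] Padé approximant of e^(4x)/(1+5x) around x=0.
(52128*x**4/4235 + 130528*x**3/12705 + 34008*x**2/4235 + 16812*x/4235 + 1)/(21047*x/4235 + 1)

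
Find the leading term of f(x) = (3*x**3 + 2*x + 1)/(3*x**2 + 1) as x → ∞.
x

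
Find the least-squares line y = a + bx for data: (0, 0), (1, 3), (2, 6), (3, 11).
a = -2/5, b = 18/5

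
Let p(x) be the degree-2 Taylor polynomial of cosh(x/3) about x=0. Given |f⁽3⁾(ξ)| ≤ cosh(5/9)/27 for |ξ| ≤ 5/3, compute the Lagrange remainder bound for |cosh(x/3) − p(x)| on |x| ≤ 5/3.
125*cosh(5/9)/4374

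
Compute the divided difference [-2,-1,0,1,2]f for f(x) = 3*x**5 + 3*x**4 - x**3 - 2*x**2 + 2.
3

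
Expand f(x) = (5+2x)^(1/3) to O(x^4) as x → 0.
5**(1/3) + 2*5**(1/3)*x/15 - 4*5**(1/3)*x**2/225 + 8*5**(1/3)*x**3/2025 + O(x**4)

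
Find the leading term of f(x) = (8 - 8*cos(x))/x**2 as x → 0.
4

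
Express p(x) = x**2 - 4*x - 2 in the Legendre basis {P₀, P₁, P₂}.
(-5/3)P₀ + (-4)P₁ + (2/3)P₂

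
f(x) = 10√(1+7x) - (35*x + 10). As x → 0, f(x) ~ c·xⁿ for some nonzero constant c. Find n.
2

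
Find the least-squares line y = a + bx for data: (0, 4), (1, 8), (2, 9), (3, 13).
a = 43/10, b = 14/5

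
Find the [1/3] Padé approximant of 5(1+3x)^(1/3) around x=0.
(25*x/2 + 5)/(x**3/3 - x**2/2 + 3*x/2 + 1)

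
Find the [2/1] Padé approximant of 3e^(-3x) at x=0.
(9*x**2/2 - 6*x + 3)/(x + 1)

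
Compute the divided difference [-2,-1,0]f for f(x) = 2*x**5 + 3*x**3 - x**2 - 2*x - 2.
-40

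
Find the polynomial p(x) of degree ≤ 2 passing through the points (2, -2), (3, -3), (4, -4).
-x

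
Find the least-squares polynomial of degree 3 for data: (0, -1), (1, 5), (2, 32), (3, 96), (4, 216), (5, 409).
-19/18 + (1513/756)x + (167/126)x² + (317/108)x³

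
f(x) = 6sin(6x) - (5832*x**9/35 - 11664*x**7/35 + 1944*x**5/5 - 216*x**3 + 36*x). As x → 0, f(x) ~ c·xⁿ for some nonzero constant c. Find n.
11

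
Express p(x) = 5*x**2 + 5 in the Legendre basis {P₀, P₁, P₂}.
(20/3)P₀ + (10/3)P₂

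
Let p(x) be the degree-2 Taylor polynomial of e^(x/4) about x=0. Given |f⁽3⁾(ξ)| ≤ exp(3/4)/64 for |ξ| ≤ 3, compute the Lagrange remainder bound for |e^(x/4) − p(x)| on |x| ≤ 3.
9*exp(3/4)/128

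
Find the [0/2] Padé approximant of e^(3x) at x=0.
1/(9*x**2/2 - 3*x + 1)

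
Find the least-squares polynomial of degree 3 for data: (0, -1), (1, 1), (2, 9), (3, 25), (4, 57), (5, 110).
-8/7 + (7/3)x + (-17/28)x² + (11/12)x³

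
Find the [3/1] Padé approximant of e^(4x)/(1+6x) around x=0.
(1552*x**3/123 + 320*x**2/41 + 168*x/41 + 1)/(250*x/41 + 1)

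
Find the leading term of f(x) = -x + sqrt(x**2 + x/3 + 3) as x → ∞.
1/6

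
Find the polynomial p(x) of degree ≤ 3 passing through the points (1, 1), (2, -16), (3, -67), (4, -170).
-3*x**3 + x**2 + x + 2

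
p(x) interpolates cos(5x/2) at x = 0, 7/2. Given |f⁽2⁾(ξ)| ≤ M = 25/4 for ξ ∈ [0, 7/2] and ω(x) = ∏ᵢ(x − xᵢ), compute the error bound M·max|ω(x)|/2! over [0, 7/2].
1225/128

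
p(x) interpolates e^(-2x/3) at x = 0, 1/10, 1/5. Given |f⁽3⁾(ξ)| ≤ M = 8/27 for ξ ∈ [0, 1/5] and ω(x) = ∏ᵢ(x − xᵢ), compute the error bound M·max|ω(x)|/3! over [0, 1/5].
sqrt(3)/91125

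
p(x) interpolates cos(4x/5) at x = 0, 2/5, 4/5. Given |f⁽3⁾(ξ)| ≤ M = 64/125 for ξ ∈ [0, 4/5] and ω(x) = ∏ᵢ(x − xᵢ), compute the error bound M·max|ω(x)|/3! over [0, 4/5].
512*sqrt(3)/421875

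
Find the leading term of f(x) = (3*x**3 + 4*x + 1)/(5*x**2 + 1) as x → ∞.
3*x/5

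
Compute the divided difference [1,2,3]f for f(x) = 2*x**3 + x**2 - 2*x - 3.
13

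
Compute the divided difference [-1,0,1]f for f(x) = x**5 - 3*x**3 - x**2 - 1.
-1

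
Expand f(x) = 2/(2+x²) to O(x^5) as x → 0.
1 - x**2/2 + x**4/4 + O(x**5)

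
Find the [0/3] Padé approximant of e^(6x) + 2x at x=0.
1/(-260*x**3 + 46*x**2 - 8*x + 1)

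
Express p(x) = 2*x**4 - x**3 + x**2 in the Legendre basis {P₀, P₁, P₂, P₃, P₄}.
(11/15)P₀ + (-3/5)P₁ + (38/21)P₂ + (-2/5)P₃ + (16/35)P₄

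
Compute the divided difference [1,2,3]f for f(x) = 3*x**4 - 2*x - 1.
75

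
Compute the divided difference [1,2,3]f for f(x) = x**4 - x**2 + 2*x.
24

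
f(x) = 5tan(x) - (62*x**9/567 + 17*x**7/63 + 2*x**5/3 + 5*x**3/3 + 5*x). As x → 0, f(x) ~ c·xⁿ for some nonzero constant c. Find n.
11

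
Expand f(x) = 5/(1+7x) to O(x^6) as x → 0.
5 - 35*x + 245*x**2 - 1715*x**3 + 12005*x**4 - 84035*x**5 + O(x**6)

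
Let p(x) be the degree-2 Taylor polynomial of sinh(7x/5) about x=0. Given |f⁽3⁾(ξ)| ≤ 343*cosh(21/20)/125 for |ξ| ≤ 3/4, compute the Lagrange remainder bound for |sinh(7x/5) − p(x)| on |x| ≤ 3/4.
3087*cosh(21/20)/16000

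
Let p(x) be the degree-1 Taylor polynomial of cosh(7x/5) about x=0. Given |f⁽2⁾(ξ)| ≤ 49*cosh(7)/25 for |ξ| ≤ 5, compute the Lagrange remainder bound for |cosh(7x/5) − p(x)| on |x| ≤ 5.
49*cosh(7)/2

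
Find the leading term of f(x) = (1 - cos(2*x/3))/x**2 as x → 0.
2/9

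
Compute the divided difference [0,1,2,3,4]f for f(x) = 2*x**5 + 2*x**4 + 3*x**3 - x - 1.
22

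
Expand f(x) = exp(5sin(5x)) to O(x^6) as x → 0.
1 + 25*x + 625*x**2/2 + 2500*x**3 + 109375*x**4/8 + 146875*x**5/3 + O(x**6)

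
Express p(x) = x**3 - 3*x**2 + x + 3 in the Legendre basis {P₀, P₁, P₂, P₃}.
(2)P₀ + (8/5)P₁ + (-2)P₂ + (2/5)P₃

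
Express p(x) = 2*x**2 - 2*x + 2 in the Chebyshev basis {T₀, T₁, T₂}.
(3)T₀ + (-2)T₁ + T₂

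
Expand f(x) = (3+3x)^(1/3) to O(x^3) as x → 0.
3**(1/3) + 3**(1/3)*x/3 - 3**(1/3)*x**2/9 + O(x**3)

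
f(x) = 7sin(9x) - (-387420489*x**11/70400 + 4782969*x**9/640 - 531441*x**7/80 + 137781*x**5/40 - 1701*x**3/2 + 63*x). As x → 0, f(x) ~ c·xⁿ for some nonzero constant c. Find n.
13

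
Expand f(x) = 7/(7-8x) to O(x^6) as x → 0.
1 + 8*x/7 + 64*x**2/49 + 512*x**3/343 + 4096*x**4/2401 + 32768*x**5/16807 + O(x**6)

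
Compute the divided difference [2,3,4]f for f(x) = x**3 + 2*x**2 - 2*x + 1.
11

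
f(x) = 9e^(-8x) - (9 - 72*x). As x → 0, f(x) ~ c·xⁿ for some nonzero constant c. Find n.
2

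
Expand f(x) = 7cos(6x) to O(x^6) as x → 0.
7 - 126*x**2 + 378*x**4 + O(x**6)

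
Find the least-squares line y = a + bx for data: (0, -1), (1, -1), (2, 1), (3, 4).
a = -9/5, b = 17/10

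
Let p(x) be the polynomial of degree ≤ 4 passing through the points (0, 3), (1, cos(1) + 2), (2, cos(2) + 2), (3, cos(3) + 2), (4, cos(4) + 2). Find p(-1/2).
-105*cos(1)/32 + 189*cos(2)/64 + 35*cos(4)/128 - 45*cos(3)/32 + 571/128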